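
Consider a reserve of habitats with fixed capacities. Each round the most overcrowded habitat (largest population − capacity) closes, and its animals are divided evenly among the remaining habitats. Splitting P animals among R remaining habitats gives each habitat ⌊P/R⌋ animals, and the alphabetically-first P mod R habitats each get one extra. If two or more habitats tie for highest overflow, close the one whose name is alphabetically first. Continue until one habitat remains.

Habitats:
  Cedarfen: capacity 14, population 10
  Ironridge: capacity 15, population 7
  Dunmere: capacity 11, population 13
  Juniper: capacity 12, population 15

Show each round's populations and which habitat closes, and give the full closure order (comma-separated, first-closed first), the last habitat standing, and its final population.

Round 1: Cedarfen=10 Dunmere=13 Ironridge=7 Juniper=15 → close Juniper (overflow 3)
  15÷3 = 5 each, +1 to first 0
Round 2: Cedarfen=15 Dunmere=18 Ironridge=12 → close Dunmere (overflow 7)
  18÷2 = 9 each, +1 to first 0
Round 3: Cedarfen=24 Ironridge=21 → close Cedarfen (overflow 10)
  24÷1 = 24 each, +1 to first 0

Closure order: Juniper, Dunmere, Cedarfen
Last habitat: Ironridge with 45 animals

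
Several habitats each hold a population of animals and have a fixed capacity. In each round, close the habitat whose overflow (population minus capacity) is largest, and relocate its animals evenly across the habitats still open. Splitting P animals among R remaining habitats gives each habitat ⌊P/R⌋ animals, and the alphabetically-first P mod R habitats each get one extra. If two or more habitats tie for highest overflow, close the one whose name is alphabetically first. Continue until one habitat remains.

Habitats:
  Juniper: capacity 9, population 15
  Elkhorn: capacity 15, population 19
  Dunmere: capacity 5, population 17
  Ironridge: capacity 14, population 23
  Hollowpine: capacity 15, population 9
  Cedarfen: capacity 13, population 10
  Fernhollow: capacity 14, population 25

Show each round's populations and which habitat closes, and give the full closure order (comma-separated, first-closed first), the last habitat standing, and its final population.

Closure order: Dunmere, Fernhollow, Ironridge, Elkhorn, Juniper, Cedarfen
Last habitat: Hollowpine with 118 animals

Round 1: Cedarfen=10 Dunmere=17 Elkhorn=19 Fernhollow=25 Hollowpine=9 Ironridge=23 Juniper=15 → close Dunmere (overflow 12)
  17÷6 = 2 each, +1 to first 5
Round 2: Cedarfen=13 Elkhorn=22 Fernhollow=28 Hollowpine=12 Ironridge=26 Juniper=17 → close Fernhollow (overflow 14)
  28÷5 = 5 each, +1 to first 3
Round 3: Cedarfen=19 Elkhorn=28 Hollowpine=18 Ironridge=31 Juniper=22 → close Ironridge (overflow 17)
  31÷4 = 7 each, +1 to first 3
Round 4: Cedarfen=27 Elkhorn=36 Hollowpine=26 Juniper=29 → close Elkhorn (overflow 21)
  36÷3 = 12 each, +1 to first 0
Round 5: Cedarfen=39 Hollowpine=38 Juniper=41 → close Juniper (overflow 32)
  41÷2 = 20 each, +1 to first 1
Round 6: Cedarfen=60 Hollowpine=58 → close Cedarfen (overflow 47)
  60÷1 = 60 each, +1 to first 0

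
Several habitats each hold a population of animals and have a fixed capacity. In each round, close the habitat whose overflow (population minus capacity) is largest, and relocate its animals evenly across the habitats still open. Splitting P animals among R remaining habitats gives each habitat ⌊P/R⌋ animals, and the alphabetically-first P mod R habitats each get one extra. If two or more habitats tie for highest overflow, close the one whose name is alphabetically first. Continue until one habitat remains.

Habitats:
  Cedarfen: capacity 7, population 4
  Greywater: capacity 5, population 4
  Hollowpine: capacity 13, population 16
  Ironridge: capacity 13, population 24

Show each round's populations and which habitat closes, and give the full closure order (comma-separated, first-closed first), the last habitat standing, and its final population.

Round 1: Cedarfen=4 Greywater=4 Hollowpine=16 Ironridge=24 → close Ironridge (overflow 11)
  24÷3 = 8 each, +1 to first 0
Round 2: Cedarfen=12 Greywater=12 Hollowpine=24 → close Hollowpine (overflow 11)
  24÷2 = 12 each, +1 to first 0
Round 3: Cedarfen=24 Greywater=24 → close Greywater (overflow 19)
  24÷1 = 24 each, +1 to first 0

Closure order: Ironridge, Hollowpine, Greywater
Last habitat: Cedarfen with 48 animals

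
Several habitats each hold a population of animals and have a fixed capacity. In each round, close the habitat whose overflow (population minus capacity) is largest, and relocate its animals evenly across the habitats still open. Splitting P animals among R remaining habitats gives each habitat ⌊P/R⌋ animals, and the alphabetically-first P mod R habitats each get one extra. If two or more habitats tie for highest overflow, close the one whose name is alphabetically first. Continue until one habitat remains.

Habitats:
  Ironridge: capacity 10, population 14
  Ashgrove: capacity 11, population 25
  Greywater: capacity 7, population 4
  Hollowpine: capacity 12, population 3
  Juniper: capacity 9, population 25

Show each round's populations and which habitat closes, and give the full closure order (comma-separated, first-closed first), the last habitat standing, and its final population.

Closure order: Juniper, Ashgrove, Ironridge, Greywater
Last habitat: Hollowpine with 71 animals

Round 1: Ashgrove=25 Greywater=4 Hollowpine=3 Ironridge=14 Juniper=25 → close Juniper (overflow 16)
  25÷4 = 6 each, +1 to first 1
Round 2: Ashgrove=32 Greywater=10 Hollowpine=9 Ironridge=20 → close Ashgrove (overflow 21)
  32÷3 = 10 each, +1 to first 2
Round 3: Greywater=21 Hollowpine=20 Ironridge=30 → close Ironridge (overflow 20)
  30÷2 = 15 each, +1 to first 0
Round 4: Greywater=36 Hollowpine=35 → close Greywater (overflow 29)
  36÷1 = 36 each, +1 to first 0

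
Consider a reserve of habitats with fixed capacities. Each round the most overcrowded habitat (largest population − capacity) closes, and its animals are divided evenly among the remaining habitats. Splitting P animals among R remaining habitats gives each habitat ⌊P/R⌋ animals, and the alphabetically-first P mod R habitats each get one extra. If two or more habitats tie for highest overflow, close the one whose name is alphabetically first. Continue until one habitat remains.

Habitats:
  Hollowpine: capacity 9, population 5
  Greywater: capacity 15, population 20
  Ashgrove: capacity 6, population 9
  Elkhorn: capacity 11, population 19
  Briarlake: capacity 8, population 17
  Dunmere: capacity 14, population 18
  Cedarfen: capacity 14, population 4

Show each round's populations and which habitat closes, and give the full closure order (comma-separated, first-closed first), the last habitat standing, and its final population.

Round 1: Ashgrove=9 Briarlake=17 Cedarfen=4 Dunmere=18 Elkhorn=19 Greywater=20 Hollowpine=5 → close Briarlake (overflow 9)
  17÷6 = 2 each, +1 to first 5
Round 2: Ashgrove=12 Cedarfen=7 Dunmere=21 Elkhorn=22 Greywater=23 Hollowpine=7 → close Elkhorn (overflow 11)
  22÷5 = 4 each, +1 to first 2
Round 3: Ashgrove=17 Cedarfen=12 Dunmere=25 Greywater=27 Hollowpine=11 → close Greywater (overflow 12)
  27÷4 = 6 each, +1 to first 3
Round 4: Ashgrove=24 Cedarfen=19 Dunmere=32 Hollowpine=17 → close Ashgrove (overflow 18)
  24÷3 = 8 each, +1 to first 0
Round 5: Cedarfen=27 Dunmere=40 Hollowpine=25 → close Dunmere (overflow 26)
  40÷2 = 20 each, +1 to first 0
Round 6: Cedarfen=47 Hollowpine=45 → close Hollowpine (overflow 36)
  45÷1 = 45 each, +1 to first 0

Closure order: Briarlake, Elkhorn, Greywater, Ashgrove, Dunmere, Hollowpine
Last habitat: Cedarfen with 92 animals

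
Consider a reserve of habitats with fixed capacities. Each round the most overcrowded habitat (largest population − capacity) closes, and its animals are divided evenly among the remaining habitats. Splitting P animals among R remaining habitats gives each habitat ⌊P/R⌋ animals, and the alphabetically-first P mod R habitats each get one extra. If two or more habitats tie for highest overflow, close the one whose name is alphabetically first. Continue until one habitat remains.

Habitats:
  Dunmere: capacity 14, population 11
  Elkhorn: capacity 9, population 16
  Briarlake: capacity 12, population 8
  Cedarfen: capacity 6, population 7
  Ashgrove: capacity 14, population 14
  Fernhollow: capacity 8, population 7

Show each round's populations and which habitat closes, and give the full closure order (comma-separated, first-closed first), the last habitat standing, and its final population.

Closure order: Elkhorn, Ashgrove, Cedarfen, Fernhollow, Briarlake
Last habitat: Dunmere with 63 animals

Round 1: Ashgrove=14 Briarlake=8 Cedarfen=7 Dunmere=11 Elkhorn=16 Fernhollow=7 → close Elkhorn (overflow 7)
  16÷5 = 3 each, +1 to first 1
Round 2: Ashgrove=18 Briarlake=11 Cedarfen=10 Dunmere=14 Fernhollow=10 → close Ashgrove (overflow 4)
  18÷4 = 4 each, +1 to first 2
Round 3: Briarlake=16 Cedarfen=15 Dunmere=18 Fernhollow=14 → close Cedarfen (overflow 9)
  15÷3 = 5 each, +1 to first 0
Round 4: Briarlake=21 Dunmere=23 Fernhollow=19 → close Fernhollow (overflow 11)
  19÷2 = 9 each, +1 to first 1
Round 5: Briarlake=31 Dunmere=32 → close Briarlake (overflow 19)
  31÷1 = 31 each, +1 to first 0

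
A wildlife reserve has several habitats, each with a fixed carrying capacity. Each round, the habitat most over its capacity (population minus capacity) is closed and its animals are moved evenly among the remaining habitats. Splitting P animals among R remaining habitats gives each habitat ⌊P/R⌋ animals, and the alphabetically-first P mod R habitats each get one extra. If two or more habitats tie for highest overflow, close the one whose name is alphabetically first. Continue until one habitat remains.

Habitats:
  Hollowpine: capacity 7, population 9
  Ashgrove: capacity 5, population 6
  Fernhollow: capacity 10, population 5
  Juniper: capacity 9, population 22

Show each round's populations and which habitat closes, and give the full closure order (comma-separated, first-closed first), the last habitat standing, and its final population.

Closure order: Juniper, Ashgrove, Hollowpine
Last habitat: Fernhollow with 42 animals

Round 1: Ashgrove=6 Fernhollow=5 Hollowpine=9 Juniper=22 → close Juniper (overflow 13)
  22÷3 = 7 each, +1 to first 1
Round 2: Ashgrove=14 Fernhollow=12 Hollowpine=16 → close Ashgrove (overflow 9)
  14÷2 = 7 each, +1 to first 0
Round 3: Fernhollow=19 Hollowpine=23 → close Hollowpine (overflow 16)
  23÷1 = 23 each, +1 to first 0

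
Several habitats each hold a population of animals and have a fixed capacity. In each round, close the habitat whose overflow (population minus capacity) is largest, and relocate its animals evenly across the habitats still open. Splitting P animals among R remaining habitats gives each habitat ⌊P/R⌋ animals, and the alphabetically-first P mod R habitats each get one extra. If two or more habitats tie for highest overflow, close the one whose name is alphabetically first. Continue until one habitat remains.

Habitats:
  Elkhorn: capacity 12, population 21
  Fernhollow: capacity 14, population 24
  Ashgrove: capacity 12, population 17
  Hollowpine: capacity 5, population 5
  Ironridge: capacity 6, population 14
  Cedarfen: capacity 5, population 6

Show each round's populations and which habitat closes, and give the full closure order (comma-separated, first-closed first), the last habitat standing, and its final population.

Round 1: Ashgrove=17 Cedarfen=6 Elkhorn=21 Fernhollow=24 Hollowpine=5 Ironridge=14 → close Fernhollow (overflow 10)
  24÷5 = 4 each, +1 to first 4
Round 2: Ashgrove=22 Cedarfen=11 Elkhorn=26 Hollowpine=10 Ironridge=18 → close Elkhorn (overflow 14)
  26÷4 = 6 each, +1 to first 2
Round 3: Ashgrove=29 Cedarfen=18 Hollowpine=16 Ironridge=24 → close Ironridge (overflow 18)
  24÷3 = 8 each, +1 to first 0
Round 4: Ashgrove=37 Cedarfen=26 Hollowpine=24 → close Ashgrove (overflow 25)
  37÷2 = 18 each, +1 to first 1
Round 5: Cedarfen=45 Hollowpine=42 → close Cedarfen (overflow 40)
  45÷1 = 45 each, +1 to first 0

Closure order: Fernhollow, Elkhorn, Ironridge, Ashgrove, Cedarfen
Last habitat: Hollowpine with 87 animals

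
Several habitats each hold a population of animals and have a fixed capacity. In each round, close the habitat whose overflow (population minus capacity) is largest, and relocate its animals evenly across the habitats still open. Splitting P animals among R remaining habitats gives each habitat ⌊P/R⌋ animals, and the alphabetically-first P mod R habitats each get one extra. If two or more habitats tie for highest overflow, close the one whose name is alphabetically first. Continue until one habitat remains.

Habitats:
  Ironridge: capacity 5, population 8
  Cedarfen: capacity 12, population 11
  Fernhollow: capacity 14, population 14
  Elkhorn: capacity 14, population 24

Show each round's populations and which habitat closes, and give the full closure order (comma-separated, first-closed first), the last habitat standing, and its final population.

Round 1: Cedarfen=11 Elkhorn=24 Fernhollow=14 Ironridge=8 → close Elkhorn (overflow 10)
  24÷3 = 8 each, +1 to first 0
Round 2: Cedarfen=19 Fernhollow=22 Ironridge=16 → close Ironridge (overflow 11)
  16÷2 = 8 each, +1 to first 0
Round 3: Cedarfen=27 Fernhollow=30 → close Fernhollow (overflow 16)
  30÷1 = 30 each, +1 to first 0

Closure order: Elkhorn, Ironridge, Fernhollow
Last habitat: Cedarfen with 57 animals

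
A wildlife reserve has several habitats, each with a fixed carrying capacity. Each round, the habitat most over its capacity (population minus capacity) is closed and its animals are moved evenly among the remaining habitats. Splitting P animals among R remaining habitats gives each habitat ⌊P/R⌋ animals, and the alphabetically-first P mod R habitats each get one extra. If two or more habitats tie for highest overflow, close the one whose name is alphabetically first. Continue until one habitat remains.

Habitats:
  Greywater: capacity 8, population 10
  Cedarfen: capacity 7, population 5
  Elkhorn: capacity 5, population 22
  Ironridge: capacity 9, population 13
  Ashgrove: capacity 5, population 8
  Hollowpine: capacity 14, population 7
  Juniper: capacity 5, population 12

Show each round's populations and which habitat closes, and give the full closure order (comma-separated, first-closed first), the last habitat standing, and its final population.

Round 1: Ashgrove=8 Cedarfen=5 Elkhorn=22 Greywater=10 Hollowpine=7 Ironridge=13 Juniper=12 → close Elkhorn (overflow 17)
  22÷6 = 3 each, +1 to first 4
Round 2: Ashgrove=12 Cedarfen=9 Greywater=14 Hollowpine=11 Ironridge=16 Juniper=15 → close Juniper (overflow 10)
  15÷5 = 3 each, +1 to first 0
Round 3: Ashgrove=15 Cedarfen=12 Greywater=17 Hollowpine=14 Ironridge=19 → close Ashgrove (overflow 10)
  15÷4 = 3 each, +1 to first 3
Round 4: Cedarfen=16 Greywater=21 Hollowpine=18 Ironridge=22 → close Greywater (overflow 13)
  21÷3 = 7 each, +1 to first 0
Round 5: Cedarfen=23 Hollowpine=25 Ironridge=29 → close Ironridge (overflow 20)
  29÷2 = 14 each, +1 to first 1
Round 6: Cedarfen=38 Hollowpine=39 → close Cedarfen (overflow 31)
  38÷1 = 38 each, +1 to first 0

Closure order: Elkhorn, Juniper, Ashgrove, Greywater, Ironridge, Cedarfen
Last habitat: Hollowpine with 77 animals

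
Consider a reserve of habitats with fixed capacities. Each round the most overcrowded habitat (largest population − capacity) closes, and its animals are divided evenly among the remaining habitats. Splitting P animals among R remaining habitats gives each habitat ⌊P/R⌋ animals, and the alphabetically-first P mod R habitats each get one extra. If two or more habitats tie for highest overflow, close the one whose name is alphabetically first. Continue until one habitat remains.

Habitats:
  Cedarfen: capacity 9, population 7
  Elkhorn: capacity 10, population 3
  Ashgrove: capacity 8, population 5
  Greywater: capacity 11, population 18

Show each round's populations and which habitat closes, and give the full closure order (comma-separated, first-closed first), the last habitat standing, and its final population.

Closure order: Greywater, Cedarfen, Ashgrove
Last habitat: Elkhorn with 33 animals

Round 1: Ashgrove=5 Cedarfen=7 Elkhorn=3 Greywater=18 → close Greywater (overflow 7)
  18÷3 = 6 each, +1 to first 0
Round 2: Ashgrove=11 Cedarfen=13 Elkhorn=9 → close Cedarfen (overflow 4)
  13÷2 = 6 each, +1 to first 1
Round 3: Ashgrove=18 Elkhorn=15 → close Ashgrove (overflow 10)
  18÷1 = 18 each, +1 to first 0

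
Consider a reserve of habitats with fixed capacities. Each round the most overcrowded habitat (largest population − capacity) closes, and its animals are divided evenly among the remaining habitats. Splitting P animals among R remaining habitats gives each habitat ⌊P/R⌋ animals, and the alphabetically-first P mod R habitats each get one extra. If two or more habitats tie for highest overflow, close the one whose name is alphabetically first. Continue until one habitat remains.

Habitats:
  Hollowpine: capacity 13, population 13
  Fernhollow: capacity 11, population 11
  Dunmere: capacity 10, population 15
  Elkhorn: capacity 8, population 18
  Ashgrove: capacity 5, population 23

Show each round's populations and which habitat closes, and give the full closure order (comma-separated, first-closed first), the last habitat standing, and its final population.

Closure order: Ashgrove, Elkhorn, Dunmere, Fernhollow
Last habitat: Hollowpine with 80 animals

Round 1: Ashgrove=23 Dunmere=15 Elkhorn=18 Fernhollow=11 Hollowpine=13 → close Ashgrove (overflow 18)
  23÷4 = 5 each, +1 to first 3
Round 2: Dunmere=21 Elkhorn=24 Fernhollow=17 Hollowpine=18 → close Elkhorn (overflow 16)
  24÷3 = 8 each, +1 to first 0
Round 3: Dunmere=29 Fernhollow=25 Hollowpine=26 → close Dunmere (overflow 19)
  29÷2 = 14 each, +1 to first 1
Round 4: Fernhollow=40 Hollowpine=40 → close Fernhollow (overflow 29)
  40÷1 = 40 each, +1 to first 0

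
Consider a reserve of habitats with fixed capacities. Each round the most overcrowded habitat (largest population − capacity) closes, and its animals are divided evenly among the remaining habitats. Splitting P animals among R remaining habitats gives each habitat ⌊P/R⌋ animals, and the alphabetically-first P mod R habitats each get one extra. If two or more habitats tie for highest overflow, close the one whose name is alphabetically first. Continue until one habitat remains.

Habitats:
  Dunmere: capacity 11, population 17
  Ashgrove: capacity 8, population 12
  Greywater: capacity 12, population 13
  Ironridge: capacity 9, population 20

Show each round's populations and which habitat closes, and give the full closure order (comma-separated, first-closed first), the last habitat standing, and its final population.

Closure order: Ironridge, Dunmere, Ashgrove
Last habitat: Greywater with 62 animals

Round 1: Ashgrove=12 Dunmere=17 Greywater=13 Ironridge=20 → close Ironridge (overflow 11)
  20÷3 = 6 each, +1 to first 2
Round 2: Ashgrove=19 Dunmere=24 Greywater=19 → close Dunmere (overflow 13)
  24÷2 = 12 each, +1 to first 0
Round 3: Ashgrove=31 Greywater=31 → close Ashgrove (overflow 23)
  31÷1 = 31 each, +1 to first 0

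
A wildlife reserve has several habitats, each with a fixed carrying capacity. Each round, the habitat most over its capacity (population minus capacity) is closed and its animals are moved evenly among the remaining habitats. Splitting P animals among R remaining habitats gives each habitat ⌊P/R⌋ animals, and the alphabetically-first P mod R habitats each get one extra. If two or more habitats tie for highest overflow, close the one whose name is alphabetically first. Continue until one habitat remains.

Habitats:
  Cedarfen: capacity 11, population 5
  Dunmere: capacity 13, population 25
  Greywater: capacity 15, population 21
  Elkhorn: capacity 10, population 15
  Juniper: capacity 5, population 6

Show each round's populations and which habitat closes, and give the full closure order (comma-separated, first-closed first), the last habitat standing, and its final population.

Closure order: Dunmere, Greywater, Elkhorn, Juniper
Last habitat: Cedarfen with 72 animals

Round 1: Cedarfen=5 Dunmere=25 Elkhorn=15 Greywater=21 Juniper=6 → close Dunmere (overflow 12)
  25÷4 = 6 each, +1 to first 1
Round 2: Cedarfen=12 Elkhorn=21 Greywater=27 Juniper=12 → close Greywater (overflow 12)
  27÷3 = 9 each, +1 to first 0
Round 3: Cedarfen=21 Elkhorn=30 Juniper=21 → close Elkhorn (overflow 20)
  30÷2 = 15 each, +1 to first 0
Round 4: Cedarfen=36 Juniper=36 → close Juniper (overflow 31)
  36÷1 = 36 each, +1 to first 0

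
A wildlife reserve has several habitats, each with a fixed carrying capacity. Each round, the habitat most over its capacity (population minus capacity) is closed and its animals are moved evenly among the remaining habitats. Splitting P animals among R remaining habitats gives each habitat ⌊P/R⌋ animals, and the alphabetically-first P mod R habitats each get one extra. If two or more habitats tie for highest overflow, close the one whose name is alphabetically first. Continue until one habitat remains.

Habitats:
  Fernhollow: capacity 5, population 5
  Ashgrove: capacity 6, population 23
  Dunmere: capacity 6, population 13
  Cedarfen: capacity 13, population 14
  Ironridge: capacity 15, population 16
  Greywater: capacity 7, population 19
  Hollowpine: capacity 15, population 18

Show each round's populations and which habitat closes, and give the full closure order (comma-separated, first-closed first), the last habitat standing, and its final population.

Round 1: Ashgrove=23 Cedarfen=14 Dunmere=13 Fernhollow=5 Greywater=19 Hollowpine=18 Ironridge=16 → close Ashgrove (overflow 17)
  23÷6 = 3 each, +1 to first 5
Round 2: Cedarfen=18 Dunmere=17 Fernhollow=9 Greywater=23 Hollowpine=22 Ironridge=19 → close Greywater (overflow 16)
  23÷5 = 4 each, +1 to first 3
Round 3: Cedarfen=23 Dunmere=22 Fernhollow=14 Hollowpine=26 Ironridge=23 → close Dunmere (overflow 16)
  22÷4 = 5 each, +1 to first 2
Round 4: Cedarfen=29 Fernhollow=20 Hollowpine=31 Ironridge=28 → close Cedarfen (overflow 16)
  29÷3 = 9 each, +1 to first 2
Round 5: Fernhollow=30 Hollowpine=41 Ironridge=37 → close Hollowpine (overflow 26)
  41÷2 = 20 each, +1 to first 1
Round 6: Fernhollow=51 Ironridge=57 → close Fernhollow (overflow 46)
  51÷1 = 51 each, +1 to first 0

Closure order: Ashgrove, Greywater, Dunmere, Cedarfen, Hollowpine, Fernhollow
Last habitat: Ironridge with 108 animals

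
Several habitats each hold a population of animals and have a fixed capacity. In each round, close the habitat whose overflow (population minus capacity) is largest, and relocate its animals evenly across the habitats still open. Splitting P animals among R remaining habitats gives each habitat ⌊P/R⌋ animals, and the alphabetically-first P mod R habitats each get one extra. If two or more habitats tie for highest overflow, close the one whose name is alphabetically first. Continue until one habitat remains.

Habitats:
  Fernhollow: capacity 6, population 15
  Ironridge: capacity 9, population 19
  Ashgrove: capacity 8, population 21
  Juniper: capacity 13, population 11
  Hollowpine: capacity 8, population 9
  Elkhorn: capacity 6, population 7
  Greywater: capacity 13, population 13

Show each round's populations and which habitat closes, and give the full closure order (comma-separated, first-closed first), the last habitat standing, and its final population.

Round 1: Ashgrove=21 Elkhorn=7 Fernhollow=15 Greywater=13 Hollowpine=9 Ironridge=19 Juniper=11 → close Ashgrove (overflow 13)
  21÷6 = 3 each, +1 to first 3
Round 2: Elkhorn=11 Fernhollow=19 Greywater=17 Hollowpine=12 Ironridge=22 Juniper=14 → close Fernhollow (overflow 13)
  19÷5 = 3 each, +1 to first 4
Round 3: Elkhorn=15 Greywater=21 Hollowpine=16 Ironridge=26 Juniper=17 → close Ironridge (overflow 17)
  26÷4 = 6 each, +1 to first 2
Round 4: Elkhorn=22 Greywater=28 Hollowpine=22 Juniper=23 → close Elkhorn (overflow 16)
  22÷3 = 7 each, +1 to first 1
Round 5: Greywater=36 Hollowpine=29 Juniper=30 → close Greywater (overflow 23)
  36÷2 = 18 each, +1 to first 0
Round 6: Hollowpine=47 Juniper=48 → close Hollowpine (overflow 39)
  47÷1 = 47 each, +1 to first 0

Closure order: Ashgrove, Fernhollow, Ironridge, Elkhorn, Greywater, Hollowpine
Last habitat: Juniper with 95 animals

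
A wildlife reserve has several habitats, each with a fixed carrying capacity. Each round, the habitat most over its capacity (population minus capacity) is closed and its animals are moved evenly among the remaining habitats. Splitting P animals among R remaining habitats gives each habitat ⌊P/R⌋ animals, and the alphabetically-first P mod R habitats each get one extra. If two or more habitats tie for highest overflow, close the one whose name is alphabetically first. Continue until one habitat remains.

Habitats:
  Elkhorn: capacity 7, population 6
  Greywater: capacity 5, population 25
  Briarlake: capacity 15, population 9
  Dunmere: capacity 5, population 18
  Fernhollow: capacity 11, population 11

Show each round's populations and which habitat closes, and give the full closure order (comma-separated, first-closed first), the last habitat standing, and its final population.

Closure order: Greywater, Dunmere, Fernhollow, Elkhorn
Last habitat: Briarlake with 69 animals

Round 1: Briarlake=9 Dunmere=18 Elkhorn=6 Fernhollow=11 Greywater=25 → close Greywater (overflow 20)
  25÷4 = 6 each, +1 to first 1
Round 2: Briarlake=16 Dunmere=24 Elkhorn=12 Fernhollow=17 → close Dunmere (overflow 19)
  24÷3 = 8 each, +1 to first 0
Round 3: Briarlake=24 Elkhorn=20 Fernhollow=25 → close Fernhollow (overflow 14)
  25÷2 = 12 each, +1 to first 1
Round 4: Briarlake=37 Elkhorn=32 → close Elkhorn (overflow 25)
  32÷1 = 32 each, +1 to first 0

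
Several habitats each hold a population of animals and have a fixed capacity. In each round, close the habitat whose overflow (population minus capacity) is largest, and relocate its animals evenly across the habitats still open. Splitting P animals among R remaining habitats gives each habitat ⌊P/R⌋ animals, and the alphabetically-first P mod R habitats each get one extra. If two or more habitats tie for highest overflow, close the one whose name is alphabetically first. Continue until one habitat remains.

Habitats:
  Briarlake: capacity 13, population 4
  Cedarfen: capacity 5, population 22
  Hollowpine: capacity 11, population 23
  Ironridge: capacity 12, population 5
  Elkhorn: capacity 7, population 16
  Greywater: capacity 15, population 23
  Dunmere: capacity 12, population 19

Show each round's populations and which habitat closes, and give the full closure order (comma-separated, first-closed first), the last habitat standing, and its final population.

Round 1: Briarlake=4 Cedarfen=22 Dunmere=19 Elkhorn=16 Greywater=23 Hollowpine=23 Ironridge=5 → close Cedarfen (overflow 17)
  22÷6 = 3 each, +1 to first 4
Round 2: Briarlake=8 Dunmere=23 Elkhorn=20 Greywater=27 Hollowpine=26 Ironridge=8 → close Hollowpine (overflow 15)
  26÷5 = 5 each, +1 to first 1
Round 3: Briarlake=14 Dunmere=28 Elkhorn=25 Greywater=32 Ironridge=13 → close Elkhorn (overflow 18)
  25÷4 = 6 each, +1 to first 1
Round 4: Briarlake=21 Dunmere=34 Greywater=38 Ironridge=19 → close Greywater (overflow 23)
  38÷3 = 12 each, +1 to first 2
Round 5: Briarlake=34 Dunmere=47 Ironridge=31 → close Dunmere (overflow 35)
  47÷2 = 23 each, +1 to first 1
Round 6: Briarlake=58 Ironridge=54 → close Briarlake (overflow 45)
  58÷1 = 58 each, +1 to first 0

Closure order: Cedarfen, Hollowpine, Elkhorn, Greywater, Dunmere, Briarlake
Last habitat: Ironridge with 112 animals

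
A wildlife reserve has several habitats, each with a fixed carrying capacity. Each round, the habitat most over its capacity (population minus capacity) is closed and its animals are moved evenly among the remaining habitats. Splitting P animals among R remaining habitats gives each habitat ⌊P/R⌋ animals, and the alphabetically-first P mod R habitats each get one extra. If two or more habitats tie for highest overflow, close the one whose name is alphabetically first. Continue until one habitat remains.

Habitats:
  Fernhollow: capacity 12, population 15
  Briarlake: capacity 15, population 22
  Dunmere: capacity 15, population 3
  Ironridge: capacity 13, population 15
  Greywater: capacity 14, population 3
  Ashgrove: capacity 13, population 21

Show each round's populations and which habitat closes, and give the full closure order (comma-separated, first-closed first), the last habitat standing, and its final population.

Round 1: Ashgrove=21 Briarlake=22 Dunmere=3 Fernhollow=15 Greywater=3 Ironridge=15 → close Ashgrove (overflow 8)
  21÷5 = 4 each, +1 to first 1
Round 2: Briarlake=27 Dunmere=7 Fernhollow=19 Greywater=7 Ironridge=19 → close Briarlake (overflow 12)
  27÷4 = 6 each, +1 to first 3
Round 3: Dunmere=14 Fernhollow=26 Greywater=14 Ironridge=25 → close Fernhollow (overflow 14)
  26÷3 = 8 each, +1 to first 2
Round 4: Dunmere=23 Greywater=23 Ironridge=33 → close Ironridge (overflow 20)
  33÷2 = 16 each, +1 to first 1
Round 5: Dunmere=40 Greywater=39 → close Dunmere (overflow 25)
  40÷1 = 40 each, +1 to first 0

Closure order: Ashgrove, Briarlake, Fernhollow, Ironridge, Dunmere
Last habitat: Greywater with 79 animals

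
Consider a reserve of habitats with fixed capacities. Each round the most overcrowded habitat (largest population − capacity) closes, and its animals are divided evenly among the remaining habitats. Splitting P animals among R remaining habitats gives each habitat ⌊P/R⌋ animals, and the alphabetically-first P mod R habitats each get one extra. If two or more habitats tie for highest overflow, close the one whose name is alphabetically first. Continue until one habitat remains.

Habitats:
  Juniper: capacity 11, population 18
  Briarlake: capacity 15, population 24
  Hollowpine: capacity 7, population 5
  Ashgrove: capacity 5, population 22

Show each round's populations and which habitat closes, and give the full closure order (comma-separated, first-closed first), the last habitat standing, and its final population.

Round 1: Ashgrove=22 Briarlake=24 Hollowpine=5 Juniper=18 → close Ashgrove (overflow 17)
  22÷3 = 7 each, +1 to first 1
Round 2: Briarlake=32 Hollowpine=12 Juniper=25 → close Briarlake (overflow 17)
  32÷2 = 16 each, +1 to first 0
Round 3: Hollowpine=28 Juniper=41 → close Juniper (overflow 30)
  41÷1 = 41 each, +1 to first 0

Closure order: Ashgrove, Briarlake, Juniper
Last habitat: Hollowpine with 69 animals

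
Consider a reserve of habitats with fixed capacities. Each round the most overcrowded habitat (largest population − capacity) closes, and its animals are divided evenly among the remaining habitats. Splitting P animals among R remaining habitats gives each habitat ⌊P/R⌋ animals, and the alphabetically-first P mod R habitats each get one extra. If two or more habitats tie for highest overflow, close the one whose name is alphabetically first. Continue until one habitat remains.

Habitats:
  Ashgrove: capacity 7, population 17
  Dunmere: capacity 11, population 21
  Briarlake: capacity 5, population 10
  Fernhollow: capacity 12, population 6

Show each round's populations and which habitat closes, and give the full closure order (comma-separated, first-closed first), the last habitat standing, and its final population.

Closure order: Ashgrove, Dunmere, Briarlake
Last habitat: Fernhollow with 54 animals

Round 1: Ashgrove=17 Briarlake=10 Dunmere=21 Fernhollow=6 → close Ashgrove (overflow 10)
  17÷3 = 5 each, +1 to first 2
Round 2: Briarlake=16 Dunmere=27 Fernhollow=11 → close Dunmere (overflow 16)
  27÷2 = 13 each, +1 to first 1
Round 3: Briarlake=30 Fernhollow=24 → close Briarlake (overflow 25)
  30÷1 = 30 each, +1 to first 0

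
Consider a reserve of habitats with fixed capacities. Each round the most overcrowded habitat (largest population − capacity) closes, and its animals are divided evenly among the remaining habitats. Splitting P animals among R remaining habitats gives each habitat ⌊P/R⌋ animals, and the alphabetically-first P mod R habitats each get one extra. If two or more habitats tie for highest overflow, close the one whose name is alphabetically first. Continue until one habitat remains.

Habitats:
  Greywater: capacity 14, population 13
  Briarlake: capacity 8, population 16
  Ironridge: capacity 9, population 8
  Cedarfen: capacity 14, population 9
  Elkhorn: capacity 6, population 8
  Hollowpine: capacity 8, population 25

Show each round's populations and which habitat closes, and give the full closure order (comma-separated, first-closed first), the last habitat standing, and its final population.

Round 1: Briarlake=16 Cedarfen=9 Elkhorn=8 Greywater=13 Hollowpine=25 Ironridge=8 → close Hollowpine (overflow 17)
  25÷5 = 5 each, +1 to first 0
Round 2: Briarlake=21 Cedarfen=14 Elkhorn=13 Greywater=18 Ironridge=13 → close Briarlake (overflow 13)
  21÷4 = 5 each, +1 to first 1
Round 3: Cedarfen=20 Elkhorn=18 Greywater=23 Ironridge=18 → close Elkhorn (overflow 12)
  18÷3 = 6 each, +1 to first 0
Round 4: Cedarfen=26 Greywater=29 Ironridge=24 → close Greywater (overflow 15)
  29÷2 = 14 each, +1 to first 1
Round 5: Cedarfen=41 Ironridge=38 → close Ironridge (overflow 29)
  38÷1 = 38 each, +1 to first 0

Closure order: Hollowpine, Briarlake, Elkhorn, Greywater, Ironridge
Last habitat: Cedarfen with 79 animals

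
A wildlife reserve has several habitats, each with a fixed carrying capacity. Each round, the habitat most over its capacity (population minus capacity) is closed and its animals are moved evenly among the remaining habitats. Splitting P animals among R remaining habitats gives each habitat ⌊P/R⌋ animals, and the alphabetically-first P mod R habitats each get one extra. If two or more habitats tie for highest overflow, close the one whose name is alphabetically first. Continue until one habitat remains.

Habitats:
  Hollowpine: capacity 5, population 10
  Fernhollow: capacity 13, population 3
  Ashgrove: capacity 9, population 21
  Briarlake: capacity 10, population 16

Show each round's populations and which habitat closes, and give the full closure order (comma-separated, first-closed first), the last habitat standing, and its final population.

Closure order: Ashgrove, Briarlake, Hollowpine
Last habitat: Fernhollow with 50 animals

Round 1: Ashgrove=21 Briarlake=16 Fernhollow=3 Hollowpine=10 → close Ashgrove (overflow 12)
  21÷3 = 7 each, +1 to first 0
Round 2: Briarlake=23 Fernhollow=10 Hollowpine=17 → close Briarlake (overflow 13)
  23÷2 = 11 each, +1 to first 1
Round 3: Fernhollow=22 Hollowpine=28 → close Hollowpine (overflow 23)
  28÷1 = 28 each, +1 to first 0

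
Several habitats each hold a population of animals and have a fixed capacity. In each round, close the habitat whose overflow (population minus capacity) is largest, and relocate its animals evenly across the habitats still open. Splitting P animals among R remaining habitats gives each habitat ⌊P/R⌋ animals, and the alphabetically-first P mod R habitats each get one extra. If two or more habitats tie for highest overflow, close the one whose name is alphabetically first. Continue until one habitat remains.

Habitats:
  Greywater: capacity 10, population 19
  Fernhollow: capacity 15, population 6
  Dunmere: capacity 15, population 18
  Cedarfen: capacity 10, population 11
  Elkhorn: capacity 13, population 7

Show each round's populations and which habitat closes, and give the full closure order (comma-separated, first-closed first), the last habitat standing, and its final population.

Closure order: Greywater, Dunmere, Cedarfen, Elkhorn
Last habitat: Fernhollow with 61 animals

Round 1: Cedarfen=11 Dunmere=18 Elkhorn=7 Fernhollow=6 Greywater=19 → close Greywater (overflow 9)
  19÷4 = 4 each, +1 to first 3
Round 2: Cedarfen=16 Dunmere=23 Elkhorn=12 Fernhollow=10 → close Dunmere (overflow 8)
  23÷3 = 7 each, +1 to first 2
Round 3: Cedarfen=24 Elkhorn=20 Fernhollow=17 → close Cedarfen (overflow 14)
  24÷2 = 12 each, +1 to first 0
Round 4: Elkhorn=32 Fernhollow=29 → close Elkhorn (overflow 19)
  32÷1 = 32 each, +1 to first 0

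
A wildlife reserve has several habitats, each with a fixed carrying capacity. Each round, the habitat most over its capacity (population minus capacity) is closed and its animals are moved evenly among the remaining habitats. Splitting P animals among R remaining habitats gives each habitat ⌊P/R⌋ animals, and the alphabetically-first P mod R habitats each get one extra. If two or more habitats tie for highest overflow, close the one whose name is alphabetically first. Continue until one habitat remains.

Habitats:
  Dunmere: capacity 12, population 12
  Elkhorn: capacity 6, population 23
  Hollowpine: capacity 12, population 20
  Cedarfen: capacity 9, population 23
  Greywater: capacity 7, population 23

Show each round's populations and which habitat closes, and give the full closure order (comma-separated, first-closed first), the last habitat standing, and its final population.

Closure order: Elkhorn, Greywater, Cedarfen, Hollowpine
Last habitat: Dunmere with 101 animals

Round 1: Cedarfen=23 Dunmere=12 Elkhorn=23 Greywater=23 Hollowpine=20 → close Elkhorn (overflow 17)
  23÷4 = 5 each, +1 to first 3
Round 2: Cedarfen=29 Dunmere=18 Greywater=29 Hollowpine=25 → close Greywater (overflow 22)
  29÷3 = 9 each, +1 to first 2
Round 3: Cedarfen=39 Dunmere=28 Hollowpine=34 → close Cedarfen (overflow 30)
  39÷2 = 19 each, +1 to first 1
Round 4: Dunmere=48 Hollowpine=53 → close Hollowpine (overflow 41)
  53÷1 = 53 each, +1 to first 0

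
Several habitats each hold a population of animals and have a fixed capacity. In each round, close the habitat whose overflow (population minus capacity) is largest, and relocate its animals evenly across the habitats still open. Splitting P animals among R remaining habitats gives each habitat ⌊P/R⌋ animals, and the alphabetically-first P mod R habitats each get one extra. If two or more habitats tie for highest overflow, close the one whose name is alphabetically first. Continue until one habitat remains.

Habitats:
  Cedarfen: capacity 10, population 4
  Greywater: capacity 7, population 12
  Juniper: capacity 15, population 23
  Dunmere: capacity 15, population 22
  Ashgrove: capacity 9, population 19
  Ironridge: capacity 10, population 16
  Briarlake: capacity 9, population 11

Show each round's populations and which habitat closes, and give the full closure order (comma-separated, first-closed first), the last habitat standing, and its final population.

Closure order: Ashgrove, Juniper, Dunmere, Ironridge, Briarlake, Greywater
Last habitat: Cedarfen with 107 animals

Round 1: Ashgrove=19 Briarlake=11 Cedarfen=4 Dunmere=22 Greywater=12 Ironridge=16 Juniper=23 → close Ashgrove (overflow 10)
  19÷6 = 3 each, +1 to first 1
Round 2: Briarlake=15 Cedarfen=7 Dunmere=25 Greywater=15 Ironridge=19 Juniper=26 → close Juniper (overflow 11)
  26÷5 = 5 each, +1 to first 1
Round 3: Briarlake=21 Cedarfen=12 Dunmere=30 Greywater=20 Ironridge=24 → close Dunmere (overflow 15)
  30÷4 = 7 each, +1 to first 2
Round 4: Briarlake=29 Cedarfen=20 Greywater=27 Ironridge=31 → close Ironridge (overflow 21)
  31÷3 = 10 each, +1 to first 1
Round 5: Briarlake=40 Cedarfen=30 Greywater=37 → close Briarlake (overflow 31)
  40÷2 = 20 each, +1 to first 0
Round 6: Cedarfen=50 Greywater=57 → close Greywater (overflow 50)
  57÷1 = 57 each, +1 to first 0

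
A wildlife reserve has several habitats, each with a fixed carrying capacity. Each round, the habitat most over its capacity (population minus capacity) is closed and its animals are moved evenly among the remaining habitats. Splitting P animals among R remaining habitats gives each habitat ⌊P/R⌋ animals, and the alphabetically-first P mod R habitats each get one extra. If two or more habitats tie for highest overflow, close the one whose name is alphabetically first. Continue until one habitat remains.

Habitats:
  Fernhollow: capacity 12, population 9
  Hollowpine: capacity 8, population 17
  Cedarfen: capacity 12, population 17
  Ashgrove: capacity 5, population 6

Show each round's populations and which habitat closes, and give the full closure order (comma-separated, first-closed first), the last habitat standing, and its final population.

Round 1: Ashgrove=6 Cedarfen=17 Fernhollow=9 Hollowpine=17 → close Hollowpine (overflow 9)
  17÷3 = 5 each, +1 to first 2
Round 2: Ashgrove=12 Cedarfen=23 Fernhollow=14 → close Cedarfen (overflow 11)
  23÷2 = 11 each, +1 to first 1
Round 3: Ashgrove=24 Fernhollow=25 → close Ashgrove (overflow 19)
  24÷1 = 24 each, +1 to first 0

Closure order: Hollowpine, Cedarfen, Ashgrove
Last habitat: Fernhollow with 49 animals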